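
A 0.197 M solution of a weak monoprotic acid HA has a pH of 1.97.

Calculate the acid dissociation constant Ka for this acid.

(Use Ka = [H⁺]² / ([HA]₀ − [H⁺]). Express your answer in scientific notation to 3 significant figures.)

[H⁺] = 10^(−pH) = 10^(−1.97) = 1.072e-02 M. For HA ⇌ H⁺ + A⁻, Ka = [H⁺][A⁻]/[HA] = [H⁺]² / ([HA]₀ − [H⁺]) = (1.072e-02)² / (0.197 − 1.072e-02) = 6.16e-04.

K_a = 6.16e-04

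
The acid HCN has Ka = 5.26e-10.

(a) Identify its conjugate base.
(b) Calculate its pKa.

(a) The conjugate base is formed by removing one H⁺ from HCN, giving CN⁻. (b) pKa = -log(Ka) = -log(5.26e-10) = 9.28.

Conjugate base: CN⁻; pK_a = 9.28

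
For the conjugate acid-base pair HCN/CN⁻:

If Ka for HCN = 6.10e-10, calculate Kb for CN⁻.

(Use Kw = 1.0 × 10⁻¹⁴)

For a conjugate pair Ka × Kb = Kw, so Kb = Kw/Ka = 1.0 × 10⁻¹⁴ / 6.10e-10 = 1.64e-05.

K_b = 1.64e-05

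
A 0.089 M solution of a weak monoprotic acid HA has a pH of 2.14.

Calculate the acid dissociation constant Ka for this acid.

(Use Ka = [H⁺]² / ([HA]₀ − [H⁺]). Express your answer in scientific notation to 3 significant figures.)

[H⁺] = 10^(−pH) = 10^(−2.14) = 7.244e-03 M. For HA ⇌ H⁺ + A⁻, Ka = [H⁺][A⁻]/[HA] = [H⁺]² / ([HA]₀ − [H⁺]) = (7.244e-03)² / (0.089 − 7.244e-03) = 6.42e-04.

K_a = 6.42e-04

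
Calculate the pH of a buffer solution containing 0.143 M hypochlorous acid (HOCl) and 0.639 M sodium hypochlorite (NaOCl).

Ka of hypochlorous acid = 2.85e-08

pKa = -log(2.85e-08) = 7.55. pH = pKa + log([A⁻]/[HA]) = 7.55 + log(0.639/0.143)

pH = 8.20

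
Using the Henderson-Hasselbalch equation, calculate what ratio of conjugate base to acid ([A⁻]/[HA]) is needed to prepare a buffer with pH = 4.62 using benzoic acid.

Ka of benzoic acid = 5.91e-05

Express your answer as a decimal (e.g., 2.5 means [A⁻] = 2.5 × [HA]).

pKa = -log(5.91e-05) = 4.2284. pH = pKa + log([A⁻]/[HA]), so log([A⁻]/[HA]) = pH − pKa = 4.62 − 4.2284 = 0.3916. [A⁻]/[HA] = 10^(0.3916) = 2.46

[A⁻]/[HA] = 2.46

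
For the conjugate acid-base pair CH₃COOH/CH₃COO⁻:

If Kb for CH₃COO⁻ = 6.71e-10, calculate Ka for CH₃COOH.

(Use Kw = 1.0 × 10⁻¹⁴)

For a conjugate pair Ka × Kb = Kw, so Ka = Kw/Kb = 1.0 × 10⁻¹⁴ / 6.71e-10 = 1.49e-05.

K_a = 1.49e-05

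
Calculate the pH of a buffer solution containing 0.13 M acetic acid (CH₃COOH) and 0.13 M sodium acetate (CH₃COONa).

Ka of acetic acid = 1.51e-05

pKa = -log(1.51e-05) = 4.82. pH = pKa + log([A⁻]/[HA]) = 4.82 + log(0.13/0.13)

pH = 4.82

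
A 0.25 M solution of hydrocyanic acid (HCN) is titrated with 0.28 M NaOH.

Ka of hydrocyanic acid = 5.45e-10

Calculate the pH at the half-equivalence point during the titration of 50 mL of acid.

At half-equivalence [HA] = [A⁻], so Henderson-Hasselbalch gives pH = pKa = -log(5.45e-10) = 9.26.

pH = pKa = 9.26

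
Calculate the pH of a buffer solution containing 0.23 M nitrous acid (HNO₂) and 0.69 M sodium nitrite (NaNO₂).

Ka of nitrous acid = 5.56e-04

pKa = -log(5.56e-04) = 3.25. pH = pKa + log([A⁻]/[HA]) = 3.25 + log(0.69/0.23)

pH = 3.73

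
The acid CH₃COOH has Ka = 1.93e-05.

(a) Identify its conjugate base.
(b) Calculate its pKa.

(a) The conjugate base is formed by removing one H⁺ from CH₃COOH, giving CH₃COO⁻. (b) pKa = -log(Ka) = -log(1.93e-05) = 4.71.

Conjugate base: CH₃COO⁻; pK_a = 4.71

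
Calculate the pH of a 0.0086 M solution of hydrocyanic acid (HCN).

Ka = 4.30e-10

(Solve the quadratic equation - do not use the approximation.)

x² + Ka×x - Ka×C = 0. Using quadratic formula: [H⁺] = 1.9228e-06

pH = 5.72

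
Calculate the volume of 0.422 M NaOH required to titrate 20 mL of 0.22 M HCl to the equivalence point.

At equivalence: moles acid = moles base. moles HCl = 0.22 × 20/1000 = 0.0044 mol. V_base = moles / 0.422 × 1000 = 10.4 mL.

V_{base} = 10.4 mL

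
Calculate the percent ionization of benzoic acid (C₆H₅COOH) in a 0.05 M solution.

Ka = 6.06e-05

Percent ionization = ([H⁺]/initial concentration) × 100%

Using Ka equilibrium: x² + Ka×x - Ka×C = 0. Solving: [H⁺] = 1.7107e-03. Percent = (1.7107e-03/0.05) × 100

Percent ionization = 3.42%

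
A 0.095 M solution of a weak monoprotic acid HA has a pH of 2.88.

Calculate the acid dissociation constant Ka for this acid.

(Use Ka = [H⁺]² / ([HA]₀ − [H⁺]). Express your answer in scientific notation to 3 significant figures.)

[H⁺] = 10^(−pH) = 10^(−2.88) = 1.318e-03 M. For HA ⇌ H⁺ + A⁻, Ka = [H⁺][A⁻]/[HA] = [H⁺]² / ([HA]₀ − [H⁺]) = (1.318e-03)² / (0.095 − 1.318e-03) = 1.86e-05.

K_a = 1.86e-05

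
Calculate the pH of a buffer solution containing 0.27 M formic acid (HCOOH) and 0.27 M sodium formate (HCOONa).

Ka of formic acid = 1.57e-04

pKa = -log(1.57e-04) = 3.80. pH = pKa + log([A⁻]/[HA]) = 3.80 + log(0.27/0.27)

pH = 3.80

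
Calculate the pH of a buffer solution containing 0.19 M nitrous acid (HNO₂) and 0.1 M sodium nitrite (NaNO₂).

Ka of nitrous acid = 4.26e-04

pKa = -log(4.26e-04) = 3.37. pH = pKa + log([A⁻]/[HA]) = 3.37 + log(0.1/0.19)

pH = 3.09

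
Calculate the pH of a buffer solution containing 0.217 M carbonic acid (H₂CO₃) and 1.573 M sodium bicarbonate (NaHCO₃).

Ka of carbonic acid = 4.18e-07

pKa = -log(4.18e-07) = 6.38. pH = pKa + log([A⁻]/[HA]) = 6.38 + log(1.573/0.217)

pH = 7.24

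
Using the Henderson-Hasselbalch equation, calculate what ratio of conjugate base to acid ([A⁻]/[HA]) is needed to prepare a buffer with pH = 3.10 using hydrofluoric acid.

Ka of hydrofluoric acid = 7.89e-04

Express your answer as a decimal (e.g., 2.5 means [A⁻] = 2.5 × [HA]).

pKa = -log(7.89e-04) = 3.1029. pH = pKa + log([A⁻]/[HA]), so log([A⁻]/[HA]) = pH − pKa = 3.10 − 3.1029 = -0.0029. [A⁻]/[HA] = 10^(-0.0029) = 0.993

[A⁻]/[HA] = 0.993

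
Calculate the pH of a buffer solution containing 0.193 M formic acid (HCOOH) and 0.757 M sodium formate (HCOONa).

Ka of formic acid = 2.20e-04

pKa = -log(2.20e-04) = 3.66. pH = pKa + log([A⁻]/[HA]) = 3.66 + log(0.757/0.193)

pH = 4.25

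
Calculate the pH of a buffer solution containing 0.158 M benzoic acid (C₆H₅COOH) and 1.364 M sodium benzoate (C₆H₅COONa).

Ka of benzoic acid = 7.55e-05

pKa = -log(7.55e-05) = 4.12. pH = pKa + log([A⁻]/[HA]) = 4.12 + log(1.364/0.158)

pH = 5.06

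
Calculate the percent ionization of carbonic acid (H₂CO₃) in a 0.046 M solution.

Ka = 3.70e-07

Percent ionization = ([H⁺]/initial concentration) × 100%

Using Ka equilibrium: x² + Ka×x - Ka×C = 0. Solving: [H⁺] = 1.3028e-04. Percent = (1.3028e-04/0.046) × 100

Percent ionization = 0.283%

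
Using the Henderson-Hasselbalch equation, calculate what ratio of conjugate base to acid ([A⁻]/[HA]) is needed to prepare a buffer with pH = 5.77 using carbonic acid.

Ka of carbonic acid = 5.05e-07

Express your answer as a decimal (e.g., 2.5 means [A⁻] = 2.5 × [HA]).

pKa = -log(5.05e-07) = 6.2967. pH = pKa + log([A⁻]/[HA]), so log([A⁻]/[HA]) = pH − pKa = 5.77 − 6.2967 = -0.5267. [A⁻]/[HA] = 10^(-0.5267) = 0.297

[A⁻]/[HA] = 0.297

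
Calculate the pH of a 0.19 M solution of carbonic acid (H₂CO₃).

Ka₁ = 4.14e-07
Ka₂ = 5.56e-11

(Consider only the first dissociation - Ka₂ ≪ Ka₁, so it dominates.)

First dissociation dominates. From Ka₁ = [H⁺][HA⁻]/[H₂A], x² + Ka₁·x − Ka₁·C = 0 with C = 0.19 M and Ka₁ = 4.14e-07. Solving: [H⁺] = (−Ka₁ + √(Ka₁² + 4·Ka₁·C)) / 2 = 2.8026e-04 M. pH = -log(2.8026e-04) = 3.55.

pH = 3.55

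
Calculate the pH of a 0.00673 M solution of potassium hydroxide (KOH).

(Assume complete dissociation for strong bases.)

[OH⁻] = 0.00673 M for strong base. pOH = -log[OH⁻] = 2.17, pH = 14 - pOH

pH = 11.83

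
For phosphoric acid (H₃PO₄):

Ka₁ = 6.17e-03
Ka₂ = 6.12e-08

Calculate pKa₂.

pKa₂ = -log(Ka₂) = -log(6.12e-08) = 7.21.

pK_{a2} = 7.21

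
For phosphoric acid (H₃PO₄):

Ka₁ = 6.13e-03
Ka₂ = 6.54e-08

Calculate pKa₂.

pKa₂ = -log(Ka₂) = -log(6.54e-08) = 7.18.

pK_{a2} = 7.18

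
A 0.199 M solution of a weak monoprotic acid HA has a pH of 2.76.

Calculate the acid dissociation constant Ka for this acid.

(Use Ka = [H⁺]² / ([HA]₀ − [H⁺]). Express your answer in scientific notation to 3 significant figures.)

[H⁺] = 10^(−pH) = 10^(−2.76) = 1.738e-03 M. For HA ⇌ H⁺ + A⁻, Ka = [H⁺][A⁻]/[HA] = [H⁺]² / ([HA]₀ − [H⁺]) = (1.738e-03)² / (0.199 − 1.738e-03) = 1.53e-05.

K_a = 1.53e-05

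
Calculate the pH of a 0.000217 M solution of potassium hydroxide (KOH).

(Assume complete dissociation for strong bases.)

[OH⁻] = 0.000217 M for strong base. pOH = -log[OH⁻] = 3.66, pH = 14 - pOH

pH = 10.34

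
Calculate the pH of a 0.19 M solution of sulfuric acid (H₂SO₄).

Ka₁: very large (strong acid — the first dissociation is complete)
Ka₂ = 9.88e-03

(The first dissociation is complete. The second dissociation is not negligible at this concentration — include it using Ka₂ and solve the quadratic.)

First dissociation is complete: [H⁺]₀ = [HSO₄⁻]₀ = C = 0.19 M. Second dissociation HSO₄⁻ ⇌ H⁺ + SO₄²⁻: let x = [SO₄²⁻]. Ka₂ = (C + x)·x / (C − x) = 9.88e-03 → x² + (C + Ka₂)·x − Ka₂·C = 0 → x² + 0.19988·x − 1.877e-03 = 0. x = (−0.19988 + √(0.19988² + 4 × 1.877e-03)) / 2 = 8.9875e-03 M. [H⁺] = C + x = 0.19 + 8.9875e-03 = 1.9899e-01 M. pH = -log(1.9899e-01) = 0.70.

pH = 0.70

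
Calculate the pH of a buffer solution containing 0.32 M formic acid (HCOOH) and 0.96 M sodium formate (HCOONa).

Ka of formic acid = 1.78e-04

pKa = -log(1.78e-04) = 3.75. pH = pKa + log([A⁻]/[HA]) = 3.75 + log(0.96/0.32)

pH = 4.23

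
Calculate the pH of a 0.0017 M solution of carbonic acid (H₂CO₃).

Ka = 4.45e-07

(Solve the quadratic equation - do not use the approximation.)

x² + Ka×x - Ka×C = 0. Using quadratic formula: [H⁺] = 2.7283e-05

pH = 4.56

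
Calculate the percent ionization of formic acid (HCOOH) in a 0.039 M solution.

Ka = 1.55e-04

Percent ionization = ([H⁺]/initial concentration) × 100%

Using Ka equilibrium: x² + Ka×x - Ka×C = 0. Solving: [H⁺] = 2.3824e-03. Percent = (2.3824e-03/0.039) × 100

Percent ionization = 6.11%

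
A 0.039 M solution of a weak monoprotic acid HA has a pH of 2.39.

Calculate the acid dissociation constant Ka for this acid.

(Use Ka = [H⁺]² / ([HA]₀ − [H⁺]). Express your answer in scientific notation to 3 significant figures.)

[H⁺] = 10^(−pH) = 10^(−2.39) = 4.074e-03 M. For HA ⇌ H⁺ + A⁻, Ka = [H⁺][A⁻]/[HA] = [H⁺]² / ([HA]₀ − [H⁺]) = (4.074e-03)² / (0.039 − 4.074e-03) = 4.75e-04.

K_a = 4.75e-04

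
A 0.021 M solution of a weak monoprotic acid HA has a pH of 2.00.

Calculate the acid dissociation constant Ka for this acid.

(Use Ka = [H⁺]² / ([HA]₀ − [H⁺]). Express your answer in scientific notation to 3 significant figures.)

[H⁺] = 10^(−pH) = 10^(−2.00) = 1.000e-02 M. For HA ⇌ H⁺ + A⁻, Ka = [H⁺][A⁻]/[HA] = [H⁺]² / ([HA]₀ − [H⁺]) = (1.000e-02)² / (0.021 − 1.000e-02) = 9.09e-03.

K_a = 9.09e-03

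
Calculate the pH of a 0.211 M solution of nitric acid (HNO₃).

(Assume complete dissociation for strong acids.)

[H⁺] = 0.211 M for strong acid. pH = -log[H⁺] = -log(0.211)

pH = 0.68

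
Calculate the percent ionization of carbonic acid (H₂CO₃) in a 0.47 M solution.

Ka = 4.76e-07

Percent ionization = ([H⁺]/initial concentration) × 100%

Using Ka equilibrium: x² + Ka×x - Ka×C = 0. Solving: [H⁺] = 4.7275e-04. Percent = (4.7275e-04/0.47) × 100

Percent ionization = 0.101%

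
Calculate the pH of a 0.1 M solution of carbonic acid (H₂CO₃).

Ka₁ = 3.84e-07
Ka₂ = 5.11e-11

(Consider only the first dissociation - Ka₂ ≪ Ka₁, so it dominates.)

First dissociation dominates. From Ka₁ = [H⁺][HA⁻]/[H₂A], x² + Ka₁·x − Ka₁·C = 0 with C = 0.1 M and Ka₁ = 3.84e-07. Solving: [H⁺] = (−Ka₁ + √(Ka₁² + 4·Ka₁·C)) / 2 = 1.9577e-04 M. pH = -log(1.9577e-04) = 3.71.

pH = 3.71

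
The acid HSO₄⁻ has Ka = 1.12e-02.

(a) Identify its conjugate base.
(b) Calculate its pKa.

(a) The conjugate base is formed by removing one H⁺ from HSO₄⁻, giving SO₄²⁻. (b) pKa = -log(Ka) = -log(1.12e-02) = 1.95.

Conjugate base: SO₄²⁻; pK_a = 1.95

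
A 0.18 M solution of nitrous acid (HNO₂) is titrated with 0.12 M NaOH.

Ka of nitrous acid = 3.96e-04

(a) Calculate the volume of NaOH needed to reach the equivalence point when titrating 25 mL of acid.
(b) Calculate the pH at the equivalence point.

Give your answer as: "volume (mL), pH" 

moles acid = 0.18 × 25/1000 = 0.0045 mol; V_base = moles/0.12 × 1000 = 37.5 mL. At equivalence only the conjugate base is present: [A⁻] = 0.0045/0.062 = 7.2000e-02 M. Kb = Kw/Ka = 2.53e-11; [OH⁻] = √(Kb × [A⁻]) = 1.3484e-06; pOH = 5.87; pH = 14 - pOH = 8.13.

V = 37.5 mL, pH = 8.13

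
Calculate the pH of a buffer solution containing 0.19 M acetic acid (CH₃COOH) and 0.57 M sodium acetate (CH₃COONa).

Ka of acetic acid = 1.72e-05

pKa = -log(1.72e-05) = 4.76. pH = pKa + log([A⁻]/[HA]) = 4.76 + log(0.57/0.19)

pH = 5.24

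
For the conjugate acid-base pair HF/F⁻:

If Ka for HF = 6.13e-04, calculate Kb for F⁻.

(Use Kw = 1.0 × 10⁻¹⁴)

For a conjugate pair Ka × Kb = Kw, so Kb = Kw/Ka = 1.0 × 10⁻¹⁴ / 6.13e-04 = 1.63e-11.

K_b = 1.63e-11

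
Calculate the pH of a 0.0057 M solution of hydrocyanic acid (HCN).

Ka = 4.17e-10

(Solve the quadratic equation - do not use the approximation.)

x² + Ka×x - Ka×C = 0. Using quadratic formula: [H⁺] = 1.5415e-06

pH = 5.81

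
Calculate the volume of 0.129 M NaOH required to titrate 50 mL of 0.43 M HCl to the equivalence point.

At equivalence: moles acid = moles base. moles HCl = 0.43 × 50/1000 = 0.0215 mol. V_base = moles / 0.129 × 1000 = 166.7 mL.

V_{base} = 166.7 mL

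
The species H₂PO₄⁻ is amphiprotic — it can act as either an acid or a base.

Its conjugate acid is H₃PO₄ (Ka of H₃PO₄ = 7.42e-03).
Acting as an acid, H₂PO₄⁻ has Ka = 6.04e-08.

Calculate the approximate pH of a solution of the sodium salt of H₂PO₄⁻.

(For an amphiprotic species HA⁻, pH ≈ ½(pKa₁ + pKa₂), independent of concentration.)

pKa₁ = -log(7.42e-03) = 2.13; pKa₂ = -log(6.04e-08) = 7.22. For an amphiprotic species, pH ≈ ½(pKa₁ + pKa₂) = ½(2.13 + 7.22) = 4.67.

pH = 4.67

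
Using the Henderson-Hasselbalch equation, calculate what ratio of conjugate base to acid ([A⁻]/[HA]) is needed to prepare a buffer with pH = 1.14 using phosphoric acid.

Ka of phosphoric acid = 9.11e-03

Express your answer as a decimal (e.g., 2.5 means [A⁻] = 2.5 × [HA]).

pKa = -log(9.11e-03) = 2.0405. pH = pKa + log([A⁻]/[HA]), so log([A⁻]/[HA]) = pH − pKa = 1.14 − 2.0405 = -0.9005. [A⁻]/[HA] = 10^(-0.9005) = 0.126

[A⁻]/[HA] = 0.126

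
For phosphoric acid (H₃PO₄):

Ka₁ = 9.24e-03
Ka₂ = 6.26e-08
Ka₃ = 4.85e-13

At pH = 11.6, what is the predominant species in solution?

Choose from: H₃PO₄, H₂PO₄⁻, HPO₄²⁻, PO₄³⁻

pKa₁ = 2.03, pKa₂ = 7.20, pKa₃ = 12.31. For a polyprotic acid the predominant species crosses at each pKa: below pKa_n the protonated form dominates, above it the deprotonated form does. At pH = 11.6, the predominant species is HPO₄²⁻.

HPO₄²⁻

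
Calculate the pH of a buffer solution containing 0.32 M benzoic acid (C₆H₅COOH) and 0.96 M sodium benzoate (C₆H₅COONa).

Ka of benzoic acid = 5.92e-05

pKa = -log(5.92e-05) = 4.23. pH = pKa + log([A⁻]/[HA]) = 4.23 + log(0.96/0.32)

pH = 4.70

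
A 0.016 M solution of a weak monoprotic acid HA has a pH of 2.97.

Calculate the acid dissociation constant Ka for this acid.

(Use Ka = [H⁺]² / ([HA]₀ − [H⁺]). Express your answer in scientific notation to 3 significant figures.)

[H⁺] = 10^(−pH) = 10^(−2.97) = 1.072e-03 M. For HA ⇌ H⁺ + A⁻, Ka = [H⁺][A⁻]/[HA] = [H⁺]² / ([HA]₀ − [H⁺]) = (1.072e-03)² / (0.016 − 1.072e-03) = 7.69e-05.

K_a = 7.69e-05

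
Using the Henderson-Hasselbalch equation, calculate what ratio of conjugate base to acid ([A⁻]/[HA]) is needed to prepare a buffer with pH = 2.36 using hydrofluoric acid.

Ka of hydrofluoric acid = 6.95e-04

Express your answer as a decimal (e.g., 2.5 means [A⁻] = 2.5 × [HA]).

pKa = -log(6.95e-04) = 3.1580. pH = pKa + log([A⁻]/[HA]), so log([A⁻]/[HA]) = pH − pKa = 2.36 − 3.1580 = -0.7980. [A⁻]/[HA] = 10^(-0.7980) = 0.159

[A⁻]/[HA] = 0.159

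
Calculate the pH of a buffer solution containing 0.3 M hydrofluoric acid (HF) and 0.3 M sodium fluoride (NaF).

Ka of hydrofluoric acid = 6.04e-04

pKa = -log(6.04e-04) = 3.22. pH = pKa + log([A⁻]/[HA]) = 3.22 + log(0.3/0.3)

pH = 3.22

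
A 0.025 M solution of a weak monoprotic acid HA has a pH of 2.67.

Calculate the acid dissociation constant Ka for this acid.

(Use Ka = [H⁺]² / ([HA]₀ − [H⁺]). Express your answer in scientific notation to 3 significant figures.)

[H⁺] = 10^(−pH) = 10^(−2.67) = 2.138e-03 M. For HA ⇌ H⁺ + A⁻, Ka = [H⁺][A⁻]/[HA] = [H⁺]² / ([HA]₀ − [H⁺]) = (2.138e-03)² / (0.025 − 2.138e-03) = 2.00e-04.

K_a = 2.00e-04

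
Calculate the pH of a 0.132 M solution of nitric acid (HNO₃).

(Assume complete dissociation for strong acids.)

[H⁺] = 0.132 M for strong acid. pH = -log[H⁺] = -log(0.132)

pH = 0.88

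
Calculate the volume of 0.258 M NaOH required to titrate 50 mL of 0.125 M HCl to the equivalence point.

At equivalence: moles acid = moles base. moles HCl = 0.125 × 50/1000 = 0.00625 mol. V_base = moles / 0.258 × 1000 = 24.2 mL.

V_{base} = 24.2 mL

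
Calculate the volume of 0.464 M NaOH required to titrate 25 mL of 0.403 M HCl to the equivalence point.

At equivalence: moles acid = moles base. moles HCl = 0.403 × 25/1000 = 0.01008 mol. V_base = moles / 0.464 × 1000 = 21.7 mL.

V_{base} = 21.7 mL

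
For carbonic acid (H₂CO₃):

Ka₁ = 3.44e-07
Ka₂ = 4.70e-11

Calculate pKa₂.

pKa₂ = -log(Ka₂) = -log(4.70e-11) = 10.33.

pK_{a2} = 10.33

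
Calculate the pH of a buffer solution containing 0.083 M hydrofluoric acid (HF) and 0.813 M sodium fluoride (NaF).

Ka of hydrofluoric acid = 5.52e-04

pKa = -log(5.52e-04) = 3.26. pH = pKa + log([A⁻]/[HA]) = 3.26 + log(0.813/0.083)

pH = 4.25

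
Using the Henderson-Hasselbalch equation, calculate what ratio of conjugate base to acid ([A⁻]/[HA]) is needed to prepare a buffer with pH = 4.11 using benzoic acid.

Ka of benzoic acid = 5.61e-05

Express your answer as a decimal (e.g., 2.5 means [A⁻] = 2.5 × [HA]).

pKa = -log(5.61e-05) = 4.2510. pH = pKa + log([A⁻]/[HA]), so log([A⁻]/[HA]) = pH − pKa = 4.11 − 4.2510 = -0.1410. [A⁻]/[HA] = 10^(-0.1410) = 0.723

[A⁻]/[HA] = 0.723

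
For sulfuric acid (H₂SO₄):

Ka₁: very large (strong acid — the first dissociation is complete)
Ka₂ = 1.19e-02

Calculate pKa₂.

pKa₂ = -log(Ka₂) = -log(1.19e-02) = 1.92.

pK_{a2} = 1.92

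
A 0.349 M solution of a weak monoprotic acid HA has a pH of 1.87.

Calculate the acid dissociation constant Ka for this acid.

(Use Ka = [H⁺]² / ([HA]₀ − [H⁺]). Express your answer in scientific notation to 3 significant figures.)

[H⁺] = 10^(−pH) = 10^(−1.87) = 1.349e-02 M. For HA ⇌ H⁺ + A⁻, Ka = [H⁺][A⁻]/[HA] = [H⁺]² / ([HA]₀ − [H⁺]) = (1.349e-02)² / (0.349 − 1.349e-02) = 5.42e-04.

K_a = 5.42e-04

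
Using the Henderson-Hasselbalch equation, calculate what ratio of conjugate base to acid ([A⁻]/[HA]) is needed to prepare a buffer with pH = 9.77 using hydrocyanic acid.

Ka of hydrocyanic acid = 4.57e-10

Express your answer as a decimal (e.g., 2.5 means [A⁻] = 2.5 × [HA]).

pKa = -log(4.57e-10) = 9.3401. pH = pKa + log([A⁻]/[HA]), so log([A⁻]/[HA]) = pH − pKa = 9.77 − 9.3401 = 0.4299. [A⁻]/[HA] = 10^(0.4299) = 2.69

[A⁻]/[HA] = 2.69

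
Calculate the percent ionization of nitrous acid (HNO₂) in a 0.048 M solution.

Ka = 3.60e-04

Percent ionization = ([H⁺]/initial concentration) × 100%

Using Ka equilibrium: x² + Ka×x - Ka×C = 0. Solving: [H⁺] = 3.9808e-03. Percent = (3.9808e-03/0.048) × 100

Percent ionization = 8.29%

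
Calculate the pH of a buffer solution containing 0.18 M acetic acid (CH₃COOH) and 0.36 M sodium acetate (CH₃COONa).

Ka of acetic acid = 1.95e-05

pKa = -log(1.95e-05) = 4.71. pH = pKa + log([A⁻]/[HA]) = 4.71 + log(0.36/0.18)

pH = 5.01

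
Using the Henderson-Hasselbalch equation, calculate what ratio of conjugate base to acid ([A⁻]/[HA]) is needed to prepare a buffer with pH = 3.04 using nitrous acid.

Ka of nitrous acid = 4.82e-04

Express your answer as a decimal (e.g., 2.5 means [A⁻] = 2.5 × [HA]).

pKa = -log(4.82e-04) = 3.3170. pH = pKa + log([A⁻]/[HA]), so log([A⁻]/[HA]) = pH − pKa = 3.04 − 3.3170 = -0.2770. [A⁻]/[HA] = 10^(-0.2770) = 0.529

[A⁻]/[HA] = 0.529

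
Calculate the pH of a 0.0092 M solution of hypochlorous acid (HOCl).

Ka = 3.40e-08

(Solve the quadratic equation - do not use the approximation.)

x² + Ka×x - Ka×C = 0. Using quadratic formula: [H⁺] = 1.7669e-05

pH = 4.75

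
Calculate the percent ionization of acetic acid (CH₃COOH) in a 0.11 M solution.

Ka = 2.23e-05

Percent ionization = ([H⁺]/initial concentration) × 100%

Using Ka equilibrium: x² + Ka×x - Ka×C = 0. Solving: [H⁺] = 1.5551e-03. Percent = (1.5551e-03/0.11) × 100

Percent ionization = 1.41%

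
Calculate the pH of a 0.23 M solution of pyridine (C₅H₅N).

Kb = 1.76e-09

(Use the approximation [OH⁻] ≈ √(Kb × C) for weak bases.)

[OH⁻] = √(Kb × C) = √(1.76e-09 × 0.23) = 2.0120e-05. pOH = 4.70, pH = 14 - pOH

pH = 9.30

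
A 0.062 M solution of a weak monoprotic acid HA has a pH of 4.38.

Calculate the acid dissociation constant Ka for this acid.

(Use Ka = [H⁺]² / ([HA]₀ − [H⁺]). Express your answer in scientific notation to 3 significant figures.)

[H⁺] = 10^(−pH) = 10^(−4.38) = 4.169e-05 M. For HA ⇌ H⁺ + A⁻, Ka = [H⁺][A⁻]/[HA] = [H⁺]² / ([HA]₀ − [H⁺]) = (4.169e-05)² / (0.062 − 4.169e-05) = 2.80e-08.

K_a = 2.80e-08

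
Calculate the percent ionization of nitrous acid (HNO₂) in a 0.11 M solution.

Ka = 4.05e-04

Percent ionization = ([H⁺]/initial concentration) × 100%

Using Ka equilibrium: x² + Ka×x - Ka×C = 0. Solving: [H⁺] = 6.4751e-03. Percent = (6.4751e-03/0.11) × 100

Percent ionization = 5.89%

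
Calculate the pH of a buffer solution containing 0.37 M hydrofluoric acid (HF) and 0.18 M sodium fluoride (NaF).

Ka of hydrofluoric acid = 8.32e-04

pKa = -log(8.32e-04) = 3.08. pH = pKa + log([A⁻]/[HA]) = 3.08 + log(0.18/0.37)

pH = 2.77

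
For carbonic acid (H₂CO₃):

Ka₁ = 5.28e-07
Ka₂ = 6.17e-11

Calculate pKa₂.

pKa₂ = -log(Ka₂) = -log(6.17e-11) = 10.21.

pK_{a2} = 10.21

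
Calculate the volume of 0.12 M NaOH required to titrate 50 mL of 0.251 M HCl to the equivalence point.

At equivalence: moles acid = moles base. moles HCl = 0.251 × 50/1000 = 0.01255 mol. V_base = moles / 0.12 × 1000 = 104.6 mL.

V_{base} = 104.6 mL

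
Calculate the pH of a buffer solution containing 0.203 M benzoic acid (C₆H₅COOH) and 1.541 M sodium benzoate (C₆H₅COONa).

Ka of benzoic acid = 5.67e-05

pKa = -log(5.67e-05) = 4.25. pH = pKa + log([A⁻]/[HA]) = 4.25 + log(1.541/0.203)

pH = 5.13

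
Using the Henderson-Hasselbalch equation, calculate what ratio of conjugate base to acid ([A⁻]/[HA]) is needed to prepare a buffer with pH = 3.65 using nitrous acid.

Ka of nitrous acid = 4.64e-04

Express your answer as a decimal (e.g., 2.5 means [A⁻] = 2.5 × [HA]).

pKa = -log(4.64e-04) = 3.3335. pH = pKa + log([A⁻]/[HA]), so log([A⁻]/[HA]) = pH − pKa = 3.65 − 3.3335 = 0.3165. [A⁻]/[HA] = 10^(0.3165) = 2.07

[A⁻]/[HA] = 2.07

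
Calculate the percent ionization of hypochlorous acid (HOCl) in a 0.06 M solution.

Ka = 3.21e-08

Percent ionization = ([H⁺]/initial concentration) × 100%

Using Ka equilibrium: x² + Ka×x - Ka×C = 0. Solving: [H⁺] = 4.3870e-05. Percent = (4.3870e-05/0.06) × 100

Percent ionization = 0.0731%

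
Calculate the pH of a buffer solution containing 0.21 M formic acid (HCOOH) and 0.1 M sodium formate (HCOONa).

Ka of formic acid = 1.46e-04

pKa = -log(1.46e-04) = 3.84. pH = pKa + log([A⁻]/[HA]) = 3.84 + log(0.1/0.21)

pH = 3.51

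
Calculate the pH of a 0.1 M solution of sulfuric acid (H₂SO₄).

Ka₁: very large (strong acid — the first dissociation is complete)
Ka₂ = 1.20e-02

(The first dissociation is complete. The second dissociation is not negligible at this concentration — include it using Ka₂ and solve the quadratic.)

First dissociation is complete: [H⁺]₀ = [HSO₄⁻]₀ = C = 0.1 M. Second dissociation HSO₄⁻ ⇌ H⁺ + SO₄²⁻: let x = [SO₄²⁻]. Ka₂ = (C + x)·x / (C − x) = 1.20e-02 → x² + (C + Ka₂)·x − Ka₂·C = 0 → x² + 0.11200·x − 1.200e-03 = 0. x = (−0.11200 + √(0.11200² + 4 × 1.200e-03)) / 2 = 9.8483e-03 M. [H⁺] = C + x = 0.1 + 9.8483e-03 = 1.0985e-01 M. pH = -log(1.0985e-01) = 0.96.

pH = 0.96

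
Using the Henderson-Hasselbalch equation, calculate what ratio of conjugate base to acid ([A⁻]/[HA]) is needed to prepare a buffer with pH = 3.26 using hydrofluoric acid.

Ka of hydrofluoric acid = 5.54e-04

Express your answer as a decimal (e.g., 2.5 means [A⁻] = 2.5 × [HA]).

pKa = -log(5.54e-04) = 3.2565. pH = pKa + log([A⁻]/[HA]), so log([A⁻]/[HA]) = pH − pKa = 3.26 − 3.2565 = 0.0035. [A⁻]/[HA] = 10^(0.0035) = 1.01

[A⁻]/[HA] = 1.01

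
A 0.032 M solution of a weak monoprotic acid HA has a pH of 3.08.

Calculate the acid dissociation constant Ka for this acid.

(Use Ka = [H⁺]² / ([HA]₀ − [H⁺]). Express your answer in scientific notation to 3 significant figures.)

[H⁺] = 10^(−pH) = 10^(−3.08) = 8.318e-04 M. For HA ⇌ H⁺ + A⁻, Ka = [H⁺][A⁻]/[HA] = [H⁺]² / ([HA]₀ − [H⁺]) = (8.318e-04)² / (0.032 − 8.318e-04) = 2.22e-05.

K_a = 2.22e-05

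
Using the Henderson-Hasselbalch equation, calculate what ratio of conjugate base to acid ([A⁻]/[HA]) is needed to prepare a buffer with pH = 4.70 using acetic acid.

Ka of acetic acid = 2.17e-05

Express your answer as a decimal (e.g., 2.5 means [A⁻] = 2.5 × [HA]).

pKa = -log(2.17e-05) = 4.6635. pH = pKa + log([A⁻]/[HA]), so log([A⁻]/[HA]) = pH − pKa = 4.70 − 4.6635 = 0.0365. [A⁻]/[HA] = 10^(0.0365) = 1.09

[A⁻]/[HA] = 1.09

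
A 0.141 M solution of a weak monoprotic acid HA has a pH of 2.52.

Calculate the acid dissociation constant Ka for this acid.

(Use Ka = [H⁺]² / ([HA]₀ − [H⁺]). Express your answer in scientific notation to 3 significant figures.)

[H⁺] = 10^(−pH) = 10^(−2.52) = 3.020e-03 M. For HA ⇌ H⁺ + A⁻, Ka = [H⁺][A⁻]/[HA] = [H⁺]² / ([HA]₀ − [H⁺]) = (3.020e-03)² / (0.141 − 3.020e-03) = 6.61e-05.

K_a = 6.61e-05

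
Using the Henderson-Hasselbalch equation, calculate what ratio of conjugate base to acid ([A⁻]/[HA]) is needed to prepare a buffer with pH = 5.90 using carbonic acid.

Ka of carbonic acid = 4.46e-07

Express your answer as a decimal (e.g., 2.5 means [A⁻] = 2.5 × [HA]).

pKa = -log(4.46e-07) = 6.3507. pH = pKa + log([A⁻]/[HA]), so log([A⁻]/[HA]) = pH − pKa = 5.90 − 6.3507 = -0.4507. [A⁻]/[HA] = 10^(-0.4507) = 0.354

[A⁻]/[HA] = 0.354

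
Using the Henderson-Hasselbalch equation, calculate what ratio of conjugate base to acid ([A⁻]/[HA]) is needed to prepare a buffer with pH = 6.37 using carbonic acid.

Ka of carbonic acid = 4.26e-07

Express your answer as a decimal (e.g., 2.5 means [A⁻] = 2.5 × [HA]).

pKa = -log(4.26e-07) = 6.3706. pH = pKa + log([A⁻]/[HA]), so log([A⁻]/[HA]) = pH − pKa = 6.37 − 6.3706 = -0.0006. [A⁻]/[HA] = 10^(-0.0006) = 0.999

[A⁻]/[HA] = 0.999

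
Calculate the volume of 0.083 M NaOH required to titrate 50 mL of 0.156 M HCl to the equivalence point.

At equivalence: moles acid = moles base. moles HCl = 0.156 × 50/1000 = 0.0078 mol. V_base = moles / 0.083 × 1000 = 94.0 mL.

V_{base} = 94.0 mL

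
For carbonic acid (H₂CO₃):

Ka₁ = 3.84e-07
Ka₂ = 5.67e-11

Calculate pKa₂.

pKa₂ = -log(Ka₂) = -log(5.67e-11) = 10.25.

pK_{a2} = 10.25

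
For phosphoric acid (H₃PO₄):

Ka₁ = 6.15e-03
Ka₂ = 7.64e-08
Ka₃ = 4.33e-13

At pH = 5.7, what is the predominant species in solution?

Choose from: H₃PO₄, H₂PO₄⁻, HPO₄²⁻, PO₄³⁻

pKa₁ = 2.21, pKa₂ = 7.12, pKa₃ = 12.36. For a polyprotic acid the predominant species crosses at each pKa: below pKa_n the protonated form dominates, above it the deprotonated form does. At pH = 5.7, the predominant species is H₂PO₄⁻.

H₂PO₄⁻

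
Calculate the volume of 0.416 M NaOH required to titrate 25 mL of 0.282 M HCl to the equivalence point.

At equivalence: moles acid = moles base. moles HCl = 0.282 × 25/1000 = 0.00705 mol. V_base = moles / 0.416 × 1000 = 16.9 mL.

V_{base} = 16.9 mL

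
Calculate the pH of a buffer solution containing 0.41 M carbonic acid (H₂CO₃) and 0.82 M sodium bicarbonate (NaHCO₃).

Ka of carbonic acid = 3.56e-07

pKa = -log(3.56e-07) = 6.45. pH = pKa + log([A⁻]/[HA]) = 6.45 + log(0.82/0.41)

pH = 6.75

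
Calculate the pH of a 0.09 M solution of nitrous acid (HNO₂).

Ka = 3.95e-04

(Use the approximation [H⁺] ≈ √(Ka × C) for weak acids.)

[H⁺] = √(Ka × C) = √(3.95e-04 × 0.09) = 5.9624e-03. pH = -log(5.9624e-03)

pH = 2.22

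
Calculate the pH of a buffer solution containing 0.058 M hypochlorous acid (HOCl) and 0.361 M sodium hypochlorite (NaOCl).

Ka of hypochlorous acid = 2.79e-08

pKa = -log(2.79e-08) = 7.55. pH = pKa + log([A⁻]/[HA]) = 7.55 + log(0.361/0.058)

pH = 8.35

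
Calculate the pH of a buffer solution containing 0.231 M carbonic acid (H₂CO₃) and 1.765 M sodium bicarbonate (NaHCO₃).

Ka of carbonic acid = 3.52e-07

pKa = -log(3.52e-07) = 6.45. pH = pKa + log([A⁻]/[HA]) = 6.45 + log(1.765/0.231)

pH = 7.34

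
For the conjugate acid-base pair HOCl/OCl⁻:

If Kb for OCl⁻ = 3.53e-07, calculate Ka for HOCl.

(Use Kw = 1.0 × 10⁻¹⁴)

For a conjugate pair Ka × Kb = Kw, so Ka = Kw/Kb = 1.0 × 10⁻¹⁴ / 3.53e-07 = 2.83e-08.

K_a = 2.83e-08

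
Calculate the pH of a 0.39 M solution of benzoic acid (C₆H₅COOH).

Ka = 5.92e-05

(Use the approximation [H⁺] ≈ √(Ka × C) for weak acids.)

[H⁺] = √(Ka × C) = √(5.92e-05 × 0.39) = 4.8050e-03. pH = -log(4.8050e-03)

pH = 2.32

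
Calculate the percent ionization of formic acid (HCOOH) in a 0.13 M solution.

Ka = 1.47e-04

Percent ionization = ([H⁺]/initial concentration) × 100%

Using Ka equilibrium: x² + Ka×x - Ka×C = 0. Solving: [H⁺] = 4.2986e-03. Percent = (4.2986e-03/0.13) × 100

Percent ionization = 3.31%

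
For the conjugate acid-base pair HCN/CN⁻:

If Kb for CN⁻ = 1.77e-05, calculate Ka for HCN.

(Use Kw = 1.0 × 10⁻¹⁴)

For a conjugate pair Ka × Kb = Kw, so Ka = Kw/Kb = 1.0 × 10⁻¹⁴ / 1.77e-05 = 5.65e-10.

K_a = 5.65e-10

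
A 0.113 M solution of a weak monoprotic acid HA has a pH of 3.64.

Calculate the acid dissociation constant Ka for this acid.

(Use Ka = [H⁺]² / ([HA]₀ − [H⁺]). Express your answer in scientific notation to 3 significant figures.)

[H⁺] = 10^(−pH) = 10^(−3.64) = 2.291e-04 M. For HA ⇌ H⁺ + A⁻, Ka = [H⁺][A⁻]/[HA] = [H⁺]² / ([HA]₀ − [H⁺]) = (2.291e-04)² / (0.113 − 2.291e-04) = 4.65e-07.

K_a = 4.65e-07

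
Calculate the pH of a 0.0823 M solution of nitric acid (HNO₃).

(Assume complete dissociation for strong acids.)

[H⁺] = 0.0823 M for strong acid. pH = -log[H⁺] = -log(0.0823)

pH = 1.08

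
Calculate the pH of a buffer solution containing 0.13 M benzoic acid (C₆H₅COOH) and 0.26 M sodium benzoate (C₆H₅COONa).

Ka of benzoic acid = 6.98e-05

pKa = -log(6.98e-05) = 4.16. pH = pKa + log([A⁻]/[HA]) = 4.16 + log(0.26/0.13)

pH = 4.46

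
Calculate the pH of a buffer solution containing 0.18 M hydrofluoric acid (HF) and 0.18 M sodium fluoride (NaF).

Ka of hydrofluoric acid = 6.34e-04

pKa = -log(6.34e-04) = 3.20. pH = pKa + log([A⁻]/[HA]) = 3.20 + log(0.18/0.18)

pH = 3.20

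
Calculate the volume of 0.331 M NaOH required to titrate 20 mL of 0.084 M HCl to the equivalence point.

At equivalence: moles acid = moles base. moles HCl = 0.084 × 20/1000 = 0.00168 mol. V_base = moles / 0.331 × 1000 = 5.1 mL.

V_{base} = 5.1 mL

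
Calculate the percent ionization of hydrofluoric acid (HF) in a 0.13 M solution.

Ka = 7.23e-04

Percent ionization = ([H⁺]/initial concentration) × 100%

Using Ka equilibrium: x² + Ka×x - Ka×C = 0. Solving: [H⁺] = 9.3401e-03. Percent = (9.3401e-03/0.13) × 100

Percent ionization = 7.18%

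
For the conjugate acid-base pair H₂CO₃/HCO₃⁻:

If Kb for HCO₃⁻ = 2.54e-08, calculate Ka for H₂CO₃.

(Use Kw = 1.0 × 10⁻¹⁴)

For a conjugate pair Ka × Kb = Kw, so Ka = Kw/Kb = 1.0 × 10⁻¹⁴ / 2.54e-08 = 3.94e-07.

K_a = 3.94e-07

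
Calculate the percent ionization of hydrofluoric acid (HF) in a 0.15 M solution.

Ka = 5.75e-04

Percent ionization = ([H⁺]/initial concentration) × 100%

Using Ka equilibrium: x² + Ka×x - Ka×C = 0. Solving: [H⁺] = 9.0040e-03. Percent = (9.0040e-03/0.15) × 100

Percent ionization = 6%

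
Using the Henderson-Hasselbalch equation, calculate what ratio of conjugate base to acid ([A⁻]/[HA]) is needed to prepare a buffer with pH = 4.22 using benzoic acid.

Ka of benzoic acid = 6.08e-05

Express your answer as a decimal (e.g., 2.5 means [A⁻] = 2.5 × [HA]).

pKa = -log(6.08e-05) = 4.2161. pH = pKa + log([A⁻]/[HA]), so log([A⁻]/[HA]) = pH − pKa = 4.22 − 4.2161 = 0.0039. [A⁻]/[HA] = 10^(0.0039) = 1.01

[A⁻]/[HA] = 1.01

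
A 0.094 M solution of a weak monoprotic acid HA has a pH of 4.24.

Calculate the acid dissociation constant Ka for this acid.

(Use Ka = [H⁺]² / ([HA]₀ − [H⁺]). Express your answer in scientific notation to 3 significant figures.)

[H⁺] = 10^(−pH) = 10^(−4.24) = 5.754e-05 M. For HA ⇌ H⁺ + A⁻, Ka = [H⁺][A⁻]/[HA] = [H⁺]² / ([HA]₀ − [H⁺]) = (5.754e-05)² / (0.094 − 5.754e-05) = 3.52e-08.

K_a = 3.52e-08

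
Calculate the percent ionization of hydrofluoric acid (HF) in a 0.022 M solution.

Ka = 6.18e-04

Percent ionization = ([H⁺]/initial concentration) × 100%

Using Ka equilibrium: x² + Ka×x - Ka×C = 0. Solving: [H⁺] = 3.3912e-03. Percent = (3.3912e-03/0.022) × 100

Percent ionization = 15.4%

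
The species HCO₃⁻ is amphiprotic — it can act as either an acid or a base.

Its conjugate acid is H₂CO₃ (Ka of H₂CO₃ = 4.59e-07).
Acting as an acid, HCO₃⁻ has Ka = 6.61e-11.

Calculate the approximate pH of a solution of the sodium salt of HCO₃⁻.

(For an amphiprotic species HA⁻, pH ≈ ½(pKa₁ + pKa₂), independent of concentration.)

pKa₁ = -log(4.59e-07) = 6.34; pKa₂ = -log(6.61e-11) = 10.18. For an amphiprotic species, pH ≈ ½(pKa₁ + pKa₂) = ½(6.34 + 10.18) = 8.26.

pH = 8.26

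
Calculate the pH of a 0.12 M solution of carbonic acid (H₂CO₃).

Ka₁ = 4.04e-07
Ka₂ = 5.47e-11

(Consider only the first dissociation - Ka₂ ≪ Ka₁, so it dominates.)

First dissociation dominates. From Ka₁ = [H⁺][HA⁻]/[H₂A], x² + Ka₁·x − Ka₁·C = 0 with C = 0.12 M and Ka₁ = 4.04e-07. Solving: [H⁺] = (−Ka₁ + √(Ka₁² + 4·Ka₁·C)) / 2 = 2.1998e-04 M. pH = -log(2.1998e-04) = 3.66.

pH = 3.66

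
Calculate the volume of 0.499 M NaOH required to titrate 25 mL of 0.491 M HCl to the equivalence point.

At equivalence: moles acid = moles base. moles HCl = 0.491 × 25/1000 = 0.01228 mol. V_base = moles / 0.499 × 1000 = 24.6 mL.

V_{base} = 24.6 mL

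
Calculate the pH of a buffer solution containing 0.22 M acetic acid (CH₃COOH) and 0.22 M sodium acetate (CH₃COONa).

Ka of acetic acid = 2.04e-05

pKa = -log(2.04e-05) = 4.69. pH = pKa + log([A⁻]/[HA]) = 4.69 + log(0.22/0.22)

pH = 4.69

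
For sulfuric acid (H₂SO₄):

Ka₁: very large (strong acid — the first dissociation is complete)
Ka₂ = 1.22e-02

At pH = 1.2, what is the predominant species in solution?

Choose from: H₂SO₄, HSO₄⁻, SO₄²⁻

The first dissociation is complete, so H₂SO₄ itself is never the predominant species in water; pKa₂ = -log(1.22e-02) = 1.91. For a polyprotic acid the predominant species crosses at each pKa: below pKa_n the protonated form dominates, above it the deprotonated form does. At pH = 1.2, the predominant species is HSO₄⁻.

HSO₄⁻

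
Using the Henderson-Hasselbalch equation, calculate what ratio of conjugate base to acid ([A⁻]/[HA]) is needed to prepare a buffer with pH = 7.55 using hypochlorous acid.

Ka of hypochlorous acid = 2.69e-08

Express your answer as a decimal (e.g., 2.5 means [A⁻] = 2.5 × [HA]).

pKa = -log(2.69e-08) = 7.5702. pH = pKa + log([A⁻]/[HA]), so log([A⁻]/[HA]) = pH − pKa = 7.55 − 7.5702 = -0.0202. [A⁻]/[HA] = 10^(-0.0202) = 0.954

[A⁻]/[HA] = 0.954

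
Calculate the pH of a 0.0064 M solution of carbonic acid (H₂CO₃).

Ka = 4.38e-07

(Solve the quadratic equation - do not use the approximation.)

x² + Ka×x - Ka×C = 0. Using quadratic formula: [H⁺] = 5.2727e-05

pH = 4.28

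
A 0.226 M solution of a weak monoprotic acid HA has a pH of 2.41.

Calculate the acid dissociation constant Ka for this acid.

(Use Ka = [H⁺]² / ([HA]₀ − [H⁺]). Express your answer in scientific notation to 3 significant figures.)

[H⁺] = 10^(−pH) = 10^(−2.41) = 3.890e-03 M. For HA ⇌ H⁺ + A⁻, Ka = [H⁺][A⁻]/[HA] = [H⁺]² / ([HA]₀ − [H⁺]) = (3.890e-03)² / (0.226 − 3.890e-03) = 6.81e-05.

K_a = 6.81e-05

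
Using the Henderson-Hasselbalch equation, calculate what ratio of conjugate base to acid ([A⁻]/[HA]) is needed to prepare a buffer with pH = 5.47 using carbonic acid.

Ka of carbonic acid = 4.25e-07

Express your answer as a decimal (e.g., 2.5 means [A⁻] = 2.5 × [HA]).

pKa = -log(4.25e-07) = 6.3716. pH = pKa + log([A⁻]/[HA]), so log([A⁻]/[HA]) = pH − pKa = 5.47 − 6.3716 = -0.9016. [A⁻]/[HA] = 10^(-0.9016) = 0.125

[A⁻]/[HA] = 0.125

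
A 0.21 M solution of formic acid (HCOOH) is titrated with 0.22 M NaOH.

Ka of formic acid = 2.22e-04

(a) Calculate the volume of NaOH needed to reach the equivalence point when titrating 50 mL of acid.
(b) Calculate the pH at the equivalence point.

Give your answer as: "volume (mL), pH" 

moles acid = 0.21 × 50/1000 = 0.0105 mol; V_base = moles/0.22 × 1000 = 47.7 mL. At equivalence only the conjugate base is present: [A⁻] = 0.0105/0.098 = 1.0744e-01 M. Kb = Kw/Ka = 4.50e-11; [OH⁻] = √(Kb × [A⁻]) = 2.1999e-06; pOH = 5.66; pH = 14 - pOH = 8.34.

V = 47.7 mL, pH = 8.34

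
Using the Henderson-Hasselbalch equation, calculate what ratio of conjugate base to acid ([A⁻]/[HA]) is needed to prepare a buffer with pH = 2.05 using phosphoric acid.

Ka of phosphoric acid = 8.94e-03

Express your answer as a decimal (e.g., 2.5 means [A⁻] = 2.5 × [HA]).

pKa = -log(8.94e-03) = 2.0487. pH = pKa + log([A⁻]/[HA]), so log([A⁻]/[HA]) = pH − pKa = 2.05 − 2.0487 = 0.0013. [A⁻]/[HA] = 10^(0.0013) = 1.00

[A⁻]/[HA] = 1.00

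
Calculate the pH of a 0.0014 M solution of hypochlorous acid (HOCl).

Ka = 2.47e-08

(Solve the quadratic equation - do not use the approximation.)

x² + Ka×x - Ka×C = 0. Using quadratic formula: [H⁺] = 5.8681e-06

pH = 5.23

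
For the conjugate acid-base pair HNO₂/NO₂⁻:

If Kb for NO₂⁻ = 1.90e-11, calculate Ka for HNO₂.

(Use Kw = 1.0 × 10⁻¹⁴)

For a conjugate pair Ka × Kb = Kw, so Ka = Kw/Kb = 1.0 × 10⁻¹⁴ / 1.90e-11 = 5.26e-04.

K_a = 5.26e-04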